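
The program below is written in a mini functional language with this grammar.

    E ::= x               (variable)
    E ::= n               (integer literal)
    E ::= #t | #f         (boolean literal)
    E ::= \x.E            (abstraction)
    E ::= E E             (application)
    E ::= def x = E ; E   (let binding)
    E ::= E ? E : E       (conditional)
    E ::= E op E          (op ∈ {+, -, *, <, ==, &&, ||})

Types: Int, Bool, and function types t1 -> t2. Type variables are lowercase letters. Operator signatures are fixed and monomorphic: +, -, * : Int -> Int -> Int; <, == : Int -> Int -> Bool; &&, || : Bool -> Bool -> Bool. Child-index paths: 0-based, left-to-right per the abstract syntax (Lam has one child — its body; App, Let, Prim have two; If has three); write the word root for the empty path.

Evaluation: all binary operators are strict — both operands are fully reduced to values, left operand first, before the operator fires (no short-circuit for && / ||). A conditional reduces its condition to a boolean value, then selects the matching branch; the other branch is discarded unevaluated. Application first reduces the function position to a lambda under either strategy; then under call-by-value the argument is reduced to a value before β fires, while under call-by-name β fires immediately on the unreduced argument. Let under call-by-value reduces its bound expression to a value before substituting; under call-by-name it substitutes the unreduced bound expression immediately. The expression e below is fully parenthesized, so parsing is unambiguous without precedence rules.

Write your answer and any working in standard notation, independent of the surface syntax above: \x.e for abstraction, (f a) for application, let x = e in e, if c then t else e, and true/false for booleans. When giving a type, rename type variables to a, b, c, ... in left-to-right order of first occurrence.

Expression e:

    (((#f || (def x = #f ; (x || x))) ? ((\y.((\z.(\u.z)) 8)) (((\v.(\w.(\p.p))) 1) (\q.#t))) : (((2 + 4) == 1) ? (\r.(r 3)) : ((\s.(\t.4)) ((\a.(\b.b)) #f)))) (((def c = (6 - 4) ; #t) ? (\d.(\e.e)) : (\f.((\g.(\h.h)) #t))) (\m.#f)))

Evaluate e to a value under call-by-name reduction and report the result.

Answer: 4

Derivation:
step 0: ((if (false || (let x = false in (x || x))) then ((\y.((\z.(\u.z)) 8)) (((\v.(\w.(\p.p))) 1) (\q.true))) else (if ((2 + 4) == 1) then (\r.(r 3)) else ((\s.(\t.4)) ((\a.(\b.b)) false)))) ((if (let c = (6 - 4) in true) then (\d.(\e.e)) else (\f.((\g.(\h.h)) true))) (\m.false)))
step 1: [let@0.0.1] ((if (false || (false || false)) then ((\y.((\z.(\u.z)) 8)) (((\v.(\w.(\p.p))) 1) (\q.true))) else (if ((2 + 4) == 1) then (\r.(r 3)) else ((\s.(\t.4)) ((\a.(\b.b)) false)))) ((if (let c = (6 - 4) in true) then (\d.(\e.e)) else (\f.((\g.(\h.h)) true))) (\m.false)))
step 2: [delta@0.0.1] ((if (false || false) then ((\y.((\z.(\u.z)) 8)) (((\v.(\w.(\p.p))) 1) (\q.true))) else (if ((2 + 4) == 1) then (\r.(r 3)) else ((\s.(\t.4)) ((\a.(\b.b)) false)))) ((if (let c = (6 - 4) in true) then (\d.(\e.e)) else (\f.((\g.(\h.h)) true))) (\m.false)))
step 3: [delta@0.0] ((if false then ((\y.((\z.(\u.z)) 8)) (((\v.(\w.(\p.p))) 1) (\q.true))) else (if ((2 + 4) == 1) then (\r.(r 3)) else ((\s.(\t.4)) ((\a.(\b.b)) false)))) ((if (let c = (6 - 4) in true) then (\d.(\e.e)) else (\f.((\g.(\h.h)) true))) (\m.false)))
step 4: [if@0] ((if ((2 + 4) == 1) then (\r.(r 3)) else ((\s.(\t.4)) ((\a.(\b.b)) false))) ((if (let c = (6 - 4) in true) then (\d.(\e.e)) else (\f.((\g.(\h.h)) true))) (\m.false)))
step 5: [delta@0.0.0] ((if (6 == 1) then (\r.(r 3)) else ((\s.(\t.4)) ((\a.(\b.b)) false))) ((if (let c = (6 - 4) in true) then (\d.(\e.e)) else (\f.((\g.(\h.h)) true))) (\m.false)))
step 6: [delta@0.0] ((if false then (\r.(r 3)) else ((\s.(\t.4)) ((\a.(\b.b)) false))) ((if (let c = (6 - 4) in true) then (\d.(\e.e)) else (\f.((\g.(\h.h)) true))) (\m.false)))
step 7: [if@0] (((\s.(\t.4)) ((\a.(\b.b)) false)) ((if (let c = (6 - 4) in true) then (\d.(\e.e)) else (\f.((\g.(\h.h)) true))) (\m.false)))
step 8: [beta@0] ((\t.4) ((if (let c = (6 - 4) in true) then (\d.(\e.e)) else (\f.((\g.(\h.h)) true))) (\m.false)))
step 9: [beta@root] 4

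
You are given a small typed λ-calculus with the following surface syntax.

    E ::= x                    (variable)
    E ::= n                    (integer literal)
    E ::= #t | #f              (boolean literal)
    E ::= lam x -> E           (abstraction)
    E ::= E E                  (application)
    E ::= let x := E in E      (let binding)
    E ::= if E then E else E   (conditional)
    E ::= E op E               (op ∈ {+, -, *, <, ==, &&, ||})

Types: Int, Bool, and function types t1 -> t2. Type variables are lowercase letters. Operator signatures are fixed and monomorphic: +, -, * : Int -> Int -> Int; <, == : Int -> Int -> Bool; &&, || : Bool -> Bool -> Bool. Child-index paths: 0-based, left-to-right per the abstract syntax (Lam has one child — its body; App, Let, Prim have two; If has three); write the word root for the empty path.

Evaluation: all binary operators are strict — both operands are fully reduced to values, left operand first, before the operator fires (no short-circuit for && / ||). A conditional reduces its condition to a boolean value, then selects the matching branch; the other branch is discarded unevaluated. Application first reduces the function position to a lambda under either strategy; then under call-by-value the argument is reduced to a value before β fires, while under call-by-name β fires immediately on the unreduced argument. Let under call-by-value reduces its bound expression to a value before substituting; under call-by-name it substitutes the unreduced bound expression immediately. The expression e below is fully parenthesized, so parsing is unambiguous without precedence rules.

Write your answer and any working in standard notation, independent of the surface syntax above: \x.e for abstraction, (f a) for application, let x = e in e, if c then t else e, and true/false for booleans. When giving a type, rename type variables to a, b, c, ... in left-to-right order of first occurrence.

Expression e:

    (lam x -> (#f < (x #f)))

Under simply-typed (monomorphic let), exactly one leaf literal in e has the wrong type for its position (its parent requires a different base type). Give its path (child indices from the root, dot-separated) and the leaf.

Answer: 0.0 : false

Working:
  unify Bool ~ Int
  FAIL: mismatch Bool ~ Int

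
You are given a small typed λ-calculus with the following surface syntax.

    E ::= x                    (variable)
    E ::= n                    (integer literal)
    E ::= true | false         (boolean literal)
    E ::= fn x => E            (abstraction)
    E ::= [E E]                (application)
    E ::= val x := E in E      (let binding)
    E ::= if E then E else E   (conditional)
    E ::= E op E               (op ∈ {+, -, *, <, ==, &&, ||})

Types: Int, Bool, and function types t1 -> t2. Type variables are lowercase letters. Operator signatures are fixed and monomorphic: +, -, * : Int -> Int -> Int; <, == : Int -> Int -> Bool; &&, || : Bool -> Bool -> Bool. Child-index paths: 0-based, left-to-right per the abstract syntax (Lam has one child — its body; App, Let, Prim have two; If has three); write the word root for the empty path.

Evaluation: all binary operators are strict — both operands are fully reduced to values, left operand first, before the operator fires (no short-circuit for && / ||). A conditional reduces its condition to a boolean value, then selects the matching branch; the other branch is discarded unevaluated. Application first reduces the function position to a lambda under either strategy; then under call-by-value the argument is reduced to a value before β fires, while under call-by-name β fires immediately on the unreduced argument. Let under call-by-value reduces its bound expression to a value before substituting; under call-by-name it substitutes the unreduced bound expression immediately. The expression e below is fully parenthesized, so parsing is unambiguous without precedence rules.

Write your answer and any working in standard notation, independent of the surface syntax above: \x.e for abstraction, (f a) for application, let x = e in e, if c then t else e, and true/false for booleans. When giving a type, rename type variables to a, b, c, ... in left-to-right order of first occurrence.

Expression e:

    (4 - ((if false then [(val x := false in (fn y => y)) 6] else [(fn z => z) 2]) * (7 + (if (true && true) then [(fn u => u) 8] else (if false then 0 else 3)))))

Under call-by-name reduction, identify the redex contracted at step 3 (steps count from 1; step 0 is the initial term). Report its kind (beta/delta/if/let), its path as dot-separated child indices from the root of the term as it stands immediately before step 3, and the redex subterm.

Derivation:
step 0: (4 - ((if false then ((let x = false in (\y.y)) 6) else ((\z.z) 2)) * (7 + (if (true && true) then ((\u.u) 8) else (if false then 0 else 3)))))
step 1: [if@1.0] (4 - (((\z.z) 2) * (7 + (if (true && true) then ((\u.u) 8) else (if false then 0 else 3)))))
step 2: [beta@1.0] (4 - (2 * (7 + (if (true && true) then ((\u.u) 8) else (if false then 0 else 3)))))
step 3: [delta@1.1.1.0] (4 - (2 * (7 + (if true then ((\u.u) 8) else (if false then 0 else 3)))))

Answer: delta at 1.1.1.0 : (true && true)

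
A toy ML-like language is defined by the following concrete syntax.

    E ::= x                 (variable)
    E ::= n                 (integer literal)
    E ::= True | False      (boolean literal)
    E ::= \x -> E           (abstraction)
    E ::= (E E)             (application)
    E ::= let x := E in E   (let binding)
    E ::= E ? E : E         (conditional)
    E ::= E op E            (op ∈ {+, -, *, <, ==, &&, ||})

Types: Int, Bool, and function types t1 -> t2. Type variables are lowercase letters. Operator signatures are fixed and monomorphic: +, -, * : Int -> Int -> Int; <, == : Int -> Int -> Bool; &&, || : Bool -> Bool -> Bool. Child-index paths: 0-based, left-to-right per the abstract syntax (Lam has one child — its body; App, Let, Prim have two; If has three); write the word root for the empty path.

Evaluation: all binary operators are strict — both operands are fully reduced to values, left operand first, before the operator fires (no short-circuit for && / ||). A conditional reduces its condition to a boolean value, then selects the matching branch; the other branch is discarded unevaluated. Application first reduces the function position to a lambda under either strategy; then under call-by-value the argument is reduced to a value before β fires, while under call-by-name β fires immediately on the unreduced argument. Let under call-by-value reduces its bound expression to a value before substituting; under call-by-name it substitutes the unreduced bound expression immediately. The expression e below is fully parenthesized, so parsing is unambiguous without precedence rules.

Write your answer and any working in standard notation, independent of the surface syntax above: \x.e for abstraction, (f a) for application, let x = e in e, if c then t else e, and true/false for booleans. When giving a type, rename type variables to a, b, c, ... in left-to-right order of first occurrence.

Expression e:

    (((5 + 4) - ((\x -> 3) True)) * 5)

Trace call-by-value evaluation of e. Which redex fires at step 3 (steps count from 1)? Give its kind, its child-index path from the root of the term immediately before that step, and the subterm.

Answer: delta at 0 : (9 - 3)

Working:
step 0: (((5 + 4) - ((\x.3) true)) * 5)
step 1: [delta@0.0] ((9 - ((\x.3) true)) * 5)
step 2: [beta@0.1] ((9 - 3) * 5)
step 3: [delta@0] (6 * 5)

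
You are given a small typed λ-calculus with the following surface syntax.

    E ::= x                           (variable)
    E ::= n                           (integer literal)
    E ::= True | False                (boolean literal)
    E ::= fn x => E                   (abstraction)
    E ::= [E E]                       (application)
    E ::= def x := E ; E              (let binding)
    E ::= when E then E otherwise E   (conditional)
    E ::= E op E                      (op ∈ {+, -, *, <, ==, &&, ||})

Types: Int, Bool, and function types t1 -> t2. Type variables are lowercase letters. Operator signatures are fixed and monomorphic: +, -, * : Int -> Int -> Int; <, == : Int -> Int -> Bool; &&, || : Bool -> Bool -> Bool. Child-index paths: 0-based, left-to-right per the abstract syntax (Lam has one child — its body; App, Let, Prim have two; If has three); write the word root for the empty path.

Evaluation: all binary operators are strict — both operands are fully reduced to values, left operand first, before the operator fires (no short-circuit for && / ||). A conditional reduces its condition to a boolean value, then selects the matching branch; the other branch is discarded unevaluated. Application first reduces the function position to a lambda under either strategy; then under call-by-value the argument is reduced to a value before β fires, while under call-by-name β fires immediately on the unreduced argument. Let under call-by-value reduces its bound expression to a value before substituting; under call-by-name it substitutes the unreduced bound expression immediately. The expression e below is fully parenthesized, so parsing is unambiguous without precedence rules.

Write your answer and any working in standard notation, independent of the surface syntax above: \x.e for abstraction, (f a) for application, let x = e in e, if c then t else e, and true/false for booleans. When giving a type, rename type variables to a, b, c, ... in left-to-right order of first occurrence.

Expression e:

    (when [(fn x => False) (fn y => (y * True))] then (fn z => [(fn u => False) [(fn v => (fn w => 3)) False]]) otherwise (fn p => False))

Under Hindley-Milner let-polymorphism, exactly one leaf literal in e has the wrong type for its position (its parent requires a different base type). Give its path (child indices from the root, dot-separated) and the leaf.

Answer: 0.1.0.1 : true

Derivation:
\x._ : a -> Bool
y : b
  unify b ~ Int
  unify Bool ~ Int
  FAIL: mismatch Bool ~ Int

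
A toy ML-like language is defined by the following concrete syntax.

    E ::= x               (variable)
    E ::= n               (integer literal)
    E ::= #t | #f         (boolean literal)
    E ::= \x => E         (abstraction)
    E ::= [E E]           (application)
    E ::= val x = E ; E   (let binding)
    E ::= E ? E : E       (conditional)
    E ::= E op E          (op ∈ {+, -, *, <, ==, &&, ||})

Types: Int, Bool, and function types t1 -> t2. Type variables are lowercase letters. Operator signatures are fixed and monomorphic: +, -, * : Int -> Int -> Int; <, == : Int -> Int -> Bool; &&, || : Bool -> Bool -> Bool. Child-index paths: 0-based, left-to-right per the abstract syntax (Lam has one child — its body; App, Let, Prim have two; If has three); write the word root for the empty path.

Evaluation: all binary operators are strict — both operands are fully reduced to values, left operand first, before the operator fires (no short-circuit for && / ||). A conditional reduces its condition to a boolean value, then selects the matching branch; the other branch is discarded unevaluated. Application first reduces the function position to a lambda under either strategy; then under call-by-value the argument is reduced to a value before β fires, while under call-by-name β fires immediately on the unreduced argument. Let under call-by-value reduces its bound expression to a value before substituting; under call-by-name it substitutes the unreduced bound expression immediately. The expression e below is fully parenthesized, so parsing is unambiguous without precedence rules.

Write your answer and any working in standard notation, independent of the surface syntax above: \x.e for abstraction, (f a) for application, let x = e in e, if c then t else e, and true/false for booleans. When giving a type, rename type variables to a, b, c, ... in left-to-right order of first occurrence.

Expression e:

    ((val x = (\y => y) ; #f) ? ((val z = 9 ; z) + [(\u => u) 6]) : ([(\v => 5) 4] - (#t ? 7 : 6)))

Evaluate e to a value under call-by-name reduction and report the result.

Answer: -2

Trace:
step 0: (if (let x = (\y.y) in false) then ((let z = 9 in z) + ((\u.u) 6)) else (((\v.5) 4) - (if true then 7 else 6)))
step 1: [let@0] (if false then ((let z = 9 in z) + ((\u.u) 6)) else (((\v.5) 4) - (if true then 7 else 6)))
step 2: [if@root] (((\v.5) 4) - (if true then 7 else 6))
step 3: [beta@0] (5 - (if true then 7 else 6))
step 4: [if@1] (5 - 7)
step 5: [delta@root] -2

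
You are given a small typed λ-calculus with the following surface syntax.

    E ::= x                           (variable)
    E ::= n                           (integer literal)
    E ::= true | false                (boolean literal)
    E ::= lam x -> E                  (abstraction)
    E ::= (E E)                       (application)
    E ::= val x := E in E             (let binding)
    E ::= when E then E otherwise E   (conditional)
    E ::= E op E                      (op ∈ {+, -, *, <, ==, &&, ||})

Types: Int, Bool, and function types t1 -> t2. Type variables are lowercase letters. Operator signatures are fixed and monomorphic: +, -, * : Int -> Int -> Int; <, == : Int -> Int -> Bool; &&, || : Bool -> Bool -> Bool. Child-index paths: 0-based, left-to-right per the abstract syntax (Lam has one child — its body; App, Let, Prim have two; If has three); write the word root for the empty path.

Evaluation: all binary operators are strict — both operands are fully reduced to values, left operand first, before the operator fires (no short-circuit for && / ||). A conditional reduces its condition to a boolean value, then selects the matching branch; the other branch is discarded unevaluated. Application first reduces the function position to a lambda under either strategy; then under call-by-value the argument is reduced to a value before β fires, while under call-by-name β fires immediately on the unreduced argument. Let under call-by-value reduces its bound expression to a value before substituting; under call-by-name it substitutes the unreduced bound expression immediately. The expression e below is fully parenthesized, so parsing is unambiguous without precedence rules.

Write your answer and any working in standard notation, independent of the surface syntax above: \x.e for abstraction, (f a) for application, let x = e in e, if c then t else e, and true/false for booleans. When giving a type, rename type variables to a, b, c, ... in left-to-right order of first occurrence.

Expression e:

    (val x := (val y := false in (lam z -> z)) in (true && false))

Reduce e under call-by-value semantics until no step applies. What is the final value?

Answer: false

Trace:
step 0: (let x = (let y = false in (\z.z)) in (true && false))
step 1: [let@0] (let x = (\z.z) in (true && false))
step 2: [let@root] (true && false)
step 3: [delta@root] false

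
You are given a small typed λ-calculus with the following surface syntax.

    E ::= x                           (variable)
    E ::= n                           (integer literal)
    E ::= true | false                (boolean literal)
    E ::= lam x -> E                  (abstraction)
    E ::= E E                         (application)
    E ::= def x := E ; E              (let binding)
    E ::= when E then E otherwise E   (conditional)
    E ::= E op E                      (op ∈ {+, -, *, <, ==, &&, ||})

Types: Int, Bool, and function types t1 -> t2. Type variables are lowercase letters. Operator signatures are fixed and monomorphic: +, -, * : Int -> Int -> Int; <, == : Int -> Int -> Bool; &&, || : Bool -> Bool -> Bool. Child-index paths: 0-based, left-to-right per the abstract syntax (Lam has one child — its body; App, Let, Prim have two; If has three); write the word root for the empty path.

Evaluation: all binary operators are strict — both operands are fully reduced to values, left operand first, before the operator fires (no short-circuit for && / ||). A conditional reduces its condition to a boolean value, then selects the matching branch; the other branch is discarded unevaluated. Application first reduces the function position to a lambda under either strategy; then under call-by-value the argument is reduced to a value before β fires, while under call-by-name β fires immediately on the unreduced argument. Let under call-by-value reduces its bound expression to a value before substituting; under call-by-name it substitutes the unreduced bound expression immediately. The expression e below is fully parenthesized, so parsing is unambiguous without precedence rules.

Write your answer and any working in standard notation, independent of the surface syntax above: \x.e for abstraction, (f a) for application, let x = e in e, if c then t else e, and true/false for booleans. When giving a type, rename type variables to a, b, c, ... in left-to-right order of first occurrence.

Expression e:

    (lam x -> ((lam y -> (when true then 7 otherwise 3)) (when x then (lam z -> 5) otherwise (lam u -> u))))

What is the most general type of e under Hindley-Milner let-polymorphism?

Derivation:
  unify Bool ~ Bool
  unify Int ~ Int
\y._ : b -> Int
x : a
  unify a ~ Bool
\z._ : c -> Int
u : d
\u._ : d -> d
  unify c -> Int ~ d -> d
  unify c ~ d
  unify Int ~ d
  unify b -> Int ~ (Int -> Int) -> e
  unify b ~ Int -> Int
  unify Int ~ e
_ _ : Int
\x._ : Bool -> Int

Answer: Bool -> Int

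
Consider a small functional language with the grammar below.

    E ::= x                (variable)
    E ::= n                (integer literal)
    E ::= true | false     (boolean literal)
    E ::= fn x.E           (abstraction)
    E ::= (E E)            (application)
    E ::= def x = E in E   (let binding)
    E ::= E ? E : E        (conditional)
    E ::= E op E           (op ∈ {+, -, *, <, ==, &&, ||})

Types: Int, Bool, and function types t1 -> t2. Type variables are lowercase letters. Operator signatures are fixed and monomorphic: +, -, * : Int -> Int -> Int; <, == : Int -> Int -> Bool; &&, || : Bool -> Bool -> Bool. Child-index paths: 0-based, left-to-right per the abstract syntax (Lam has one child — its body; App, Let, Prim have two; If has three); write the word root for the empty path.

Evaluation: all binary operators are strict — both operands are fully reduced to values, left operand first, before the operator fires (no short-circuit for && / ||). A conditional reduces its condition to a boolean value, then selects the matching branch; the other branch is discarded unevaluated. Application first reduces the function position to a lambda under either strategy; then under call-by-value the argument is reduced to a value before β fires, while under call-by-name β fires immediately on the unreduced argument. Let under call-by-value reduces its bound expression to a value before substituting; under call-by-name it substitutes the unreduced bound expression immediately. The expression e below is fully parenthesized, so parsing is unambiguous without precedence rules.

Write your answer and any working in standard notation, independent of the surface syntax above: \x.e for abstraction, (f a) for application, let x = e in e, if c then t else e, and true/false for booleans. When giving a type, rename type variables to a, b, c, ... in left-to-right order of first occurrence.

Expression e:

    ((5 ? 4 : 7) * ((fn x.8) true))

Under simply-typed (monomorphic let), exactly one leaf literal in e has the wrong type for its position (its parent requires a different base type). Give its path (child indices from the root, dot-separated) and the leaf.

Answer: 0.0 : 5

Working:
  unify Int ~ Bool
  FAIL: mismatch Int ~ Bool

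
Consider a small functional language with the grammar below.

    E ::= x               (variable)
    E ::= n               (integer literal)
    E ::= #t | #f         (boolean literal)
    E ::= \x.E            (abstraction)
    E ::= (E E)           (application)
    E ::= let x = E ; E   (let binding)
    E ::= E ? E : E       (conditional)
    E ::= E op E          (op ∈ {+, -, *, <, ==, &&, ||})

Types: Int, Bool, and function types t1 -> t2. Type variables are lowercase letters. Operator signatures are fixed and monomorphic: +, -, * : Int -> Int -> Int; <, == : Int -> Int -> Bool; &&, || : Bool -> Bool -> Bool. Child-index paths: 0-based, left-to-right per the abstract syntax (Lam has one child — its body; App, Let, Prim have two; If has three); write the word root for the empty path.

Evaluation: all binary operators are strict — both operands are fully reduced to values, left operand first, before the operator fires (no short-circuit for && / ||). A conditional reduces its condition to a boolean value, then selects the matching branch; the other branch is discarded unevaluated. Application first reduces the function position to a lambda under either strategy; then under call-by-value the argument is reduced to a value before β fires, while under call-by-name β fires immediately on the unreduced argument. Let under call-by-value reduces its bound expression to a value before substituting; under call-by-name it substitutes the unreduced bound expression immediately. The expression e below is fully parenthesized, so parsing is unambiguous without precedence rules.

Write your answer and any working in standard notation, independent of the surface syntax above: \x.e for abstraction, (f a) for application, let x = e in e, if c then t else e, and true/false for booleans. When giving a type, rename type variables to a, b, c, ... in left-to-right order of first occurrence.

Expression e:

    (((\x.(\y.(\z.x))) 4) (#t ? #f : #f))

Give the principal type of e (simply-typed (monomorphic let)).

Derivation:
x : a
\z._ : c -> a
\y._ : b -> c -> a
\x._ : a -> b -> c -> a
  unify a -> b -> c -> a ~ Int -> d
  unify a ~ Int
  unify b -> c -> Int ~ d
_ _ : b -> c -> Int
  unify Bool ~ Bool
  unify Bool ~ Bool
  unify b -> c -> Int ~ Bool -> e
  unify b ~ Bool
  unify c -> Int ~ e
_ _ : c -> Int

Answer: a -> Int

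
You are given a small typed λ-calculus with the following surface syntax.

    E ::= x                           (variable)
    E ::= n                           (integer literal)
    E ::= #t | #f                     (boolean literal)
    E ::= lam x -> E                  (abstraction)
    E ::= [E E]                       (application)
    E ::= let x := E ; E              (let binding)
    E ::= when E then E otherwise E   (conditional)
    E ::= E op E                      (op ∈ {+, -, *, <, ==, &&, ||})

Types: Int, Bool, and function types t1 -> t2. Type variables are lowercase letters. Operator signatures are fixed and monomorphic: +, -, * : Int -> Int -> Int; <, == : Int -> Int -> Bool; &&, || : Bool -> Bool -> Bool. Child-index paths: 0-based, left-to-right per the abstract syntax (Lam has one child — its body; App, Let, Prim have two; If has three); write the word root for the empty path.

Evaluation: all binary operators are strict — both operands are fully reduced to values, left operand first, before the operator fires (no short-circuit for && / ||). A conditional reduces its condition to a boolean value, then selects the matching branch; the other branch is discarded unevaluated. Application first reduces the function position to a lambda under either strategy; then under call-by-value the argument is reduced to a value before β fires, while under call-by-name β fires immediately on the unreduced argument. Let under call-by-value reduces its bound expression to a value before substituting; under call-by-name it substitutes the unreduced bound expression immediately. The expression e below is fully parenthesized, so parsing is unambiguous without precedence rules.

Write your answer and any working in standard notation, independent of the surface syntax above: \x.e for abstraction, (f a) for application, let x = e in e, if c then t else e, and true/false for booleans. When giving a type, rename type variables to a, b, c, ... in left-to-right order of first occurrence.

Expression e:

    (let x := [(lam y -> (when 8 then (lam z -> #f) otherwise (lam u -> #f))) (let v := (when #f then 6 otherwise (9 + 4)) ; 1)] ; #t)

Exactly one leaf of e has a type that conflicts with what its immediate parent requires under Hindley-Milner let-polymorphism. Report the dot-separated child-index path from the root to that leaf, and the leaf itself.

Trace:
  unify Int ~ Bool
  FAIL: mismatch Int ~ Bool

Answer: 0.0.0.0 : 8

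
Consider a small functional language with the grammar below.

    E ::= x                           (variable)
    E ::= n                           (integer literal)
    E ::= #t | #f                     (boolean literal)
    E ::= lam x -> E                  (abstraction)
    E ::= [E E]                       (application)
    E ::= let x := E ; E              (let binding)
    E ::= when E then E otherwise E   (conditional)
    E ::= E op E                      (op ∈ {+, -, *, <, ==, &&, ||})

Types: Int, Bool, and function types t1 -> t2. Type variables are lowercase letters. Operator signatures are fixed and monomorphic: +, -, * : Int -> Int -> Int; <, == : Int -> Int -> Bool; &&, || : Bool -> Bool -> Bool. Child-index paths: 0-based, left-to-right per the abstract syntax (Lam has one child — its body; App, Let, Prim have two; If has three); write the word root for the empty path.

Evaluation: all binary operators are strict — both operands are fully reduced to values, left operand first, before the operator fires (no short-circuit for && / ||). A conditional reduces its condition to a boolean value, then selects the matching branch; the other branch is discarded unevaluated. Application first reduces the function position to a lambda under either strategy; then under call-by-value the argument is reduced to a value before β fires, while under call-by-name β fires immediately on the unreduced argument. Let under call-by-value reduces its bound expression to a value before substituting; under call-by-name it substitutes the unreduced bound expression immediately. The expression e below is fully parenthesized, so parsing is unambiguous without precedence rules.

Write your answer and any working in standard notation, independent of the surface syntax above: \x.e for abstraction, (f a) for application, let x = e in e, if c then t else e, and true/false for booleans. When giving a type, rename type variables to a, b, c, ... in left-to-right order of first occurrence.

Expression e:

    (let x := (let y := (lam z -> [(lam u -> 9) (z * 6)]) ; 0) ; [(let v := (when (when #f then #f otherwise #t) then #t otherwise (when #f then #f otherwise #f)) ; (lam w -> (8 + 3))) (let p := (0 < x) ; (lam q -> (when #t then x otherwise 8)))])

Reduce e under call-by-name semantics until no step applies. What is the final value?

Working:
step 0: (let x = (let y = (\z.((\u.9) (z * 6))) in 0) in ((let v = (if (if false then false else true) then true else (if false then false else false)) in (\w.(8 + 3))) (let p = (0 < x) in (\q.(if true then x else 8)))))
step 1: [let@root] ((let v = (if (if false then false else true) then true else (if false then false else false)) in (\w.(8 + 3))) (let p = (0 < (let y = (\z.((\u.9) (z * 6))) in 0)) in (\q.(if true then (let y = (\z.((\u.9) (z * 6))) in 0) else 8))))
step 2: [let@0] ((\w.(8 + 3)) (let p = (0 < (let y = (\z.((\u.9) (z * 6))) in 0)) in (\q.(if true then (let y = (\z.((\u.9) (z * 6))) in 0) else 8))))
step 3: [beta@root] (8 + 3)
step 4: [delta@root] 11

Answer: 11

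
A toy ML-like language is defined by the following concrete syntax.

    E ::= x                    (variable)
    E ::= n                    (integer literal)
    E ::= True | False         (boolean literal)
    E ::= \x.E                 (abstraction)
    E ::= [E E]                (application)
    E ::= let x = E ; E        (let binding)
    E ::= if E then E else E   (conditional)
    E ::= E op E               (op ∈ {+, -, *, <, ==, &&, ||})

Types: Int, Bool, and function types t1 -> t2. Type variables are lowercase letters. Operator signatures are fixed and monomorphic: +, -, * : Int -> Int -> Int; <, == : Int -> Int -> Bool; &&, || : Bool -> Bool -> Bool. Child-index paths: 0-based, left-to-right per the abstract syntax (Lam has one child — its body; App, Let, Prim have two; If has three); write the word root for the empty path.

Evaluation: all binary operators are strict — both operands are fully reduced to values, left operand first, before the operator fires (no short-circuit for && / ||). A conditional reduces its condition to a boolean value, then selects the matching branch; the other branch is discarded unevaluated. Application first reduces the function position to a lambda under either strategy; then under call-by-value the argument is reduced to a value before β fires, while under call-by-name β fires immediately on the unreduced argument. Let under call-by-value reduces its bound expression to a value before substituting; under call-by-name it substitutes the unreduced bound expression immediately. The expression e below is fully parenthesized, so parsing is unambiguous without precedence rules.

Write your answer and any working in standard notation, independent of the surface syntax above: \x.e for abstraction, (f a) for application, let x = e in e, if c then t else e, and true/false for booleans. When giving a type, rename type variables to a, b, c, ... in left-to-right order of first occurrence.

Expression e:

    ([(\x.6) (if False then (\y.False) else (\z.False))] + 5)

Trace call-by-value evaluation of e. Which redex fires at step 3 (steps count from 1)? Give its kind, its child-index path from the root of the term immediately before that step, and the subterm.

Answer: delta at root : (6 + 5)

Derivation:
step 0: (((\x.6) (if false then (\y.false) else (\z.false))) + 5)
step 1: [if@0.1] (((\x.6) (\z.false)) + 5)
step 2: [beta@0] (6 + 5)
step 3: [delta@root] 11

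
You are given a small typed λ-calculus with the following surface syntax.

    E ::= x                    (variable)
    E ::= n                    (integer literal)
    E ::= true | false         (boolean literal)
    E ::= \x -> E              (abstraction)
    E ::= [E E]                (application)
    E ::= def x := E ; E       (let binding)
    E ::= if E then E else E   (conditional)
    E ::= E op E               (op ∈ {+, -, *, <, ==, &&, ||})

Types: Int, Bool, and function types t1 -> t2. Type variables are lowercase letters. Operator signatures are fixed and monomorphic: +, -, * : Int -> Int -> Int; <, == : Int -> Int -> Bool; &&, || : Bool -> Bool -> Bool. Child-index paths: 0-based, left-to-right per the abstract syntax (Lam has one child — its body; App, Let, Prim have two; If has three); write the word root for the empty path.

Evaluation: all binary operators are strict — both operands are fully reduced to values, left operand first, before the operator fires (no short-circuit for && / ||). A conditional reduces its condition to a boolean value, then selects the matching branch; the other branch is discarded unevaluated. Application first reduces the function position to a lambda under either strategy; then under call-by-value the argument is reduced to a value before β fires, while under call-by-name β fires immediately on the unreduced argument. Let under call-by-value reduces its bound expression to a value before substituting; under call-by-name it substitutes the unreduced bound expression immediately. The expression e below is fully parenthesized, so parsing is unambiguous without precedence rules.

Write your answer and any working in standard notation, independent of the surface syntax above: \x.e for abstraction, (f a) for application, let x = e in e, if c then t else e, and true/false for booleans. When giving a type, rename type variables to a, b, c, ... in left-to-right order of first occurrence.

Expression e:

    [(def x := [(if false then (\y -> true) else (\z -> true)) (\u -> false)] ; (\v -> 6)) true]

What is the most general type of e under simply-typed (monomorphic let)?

Working:
  unify Bool ~ Bool
\y._ : a -> Bool
\z._ : b -> Bool
  unify a -> Bool ~ b -> Bool
  unify a ~ b
  unify Bool ~ Bool
\u._ : c -> Bool
  unify b -> Bool ~ (c -> Bool) -> d
  unify b ~ c -> Bool
  unify Bool ~ d
_ _ : Bool
let x : Bool
\v._ : e -> Int
  unify e -> Int ~ Bool -> f
  unify e ~ Bool
  unify Int ~ f
_ _ : Int

Answer: Int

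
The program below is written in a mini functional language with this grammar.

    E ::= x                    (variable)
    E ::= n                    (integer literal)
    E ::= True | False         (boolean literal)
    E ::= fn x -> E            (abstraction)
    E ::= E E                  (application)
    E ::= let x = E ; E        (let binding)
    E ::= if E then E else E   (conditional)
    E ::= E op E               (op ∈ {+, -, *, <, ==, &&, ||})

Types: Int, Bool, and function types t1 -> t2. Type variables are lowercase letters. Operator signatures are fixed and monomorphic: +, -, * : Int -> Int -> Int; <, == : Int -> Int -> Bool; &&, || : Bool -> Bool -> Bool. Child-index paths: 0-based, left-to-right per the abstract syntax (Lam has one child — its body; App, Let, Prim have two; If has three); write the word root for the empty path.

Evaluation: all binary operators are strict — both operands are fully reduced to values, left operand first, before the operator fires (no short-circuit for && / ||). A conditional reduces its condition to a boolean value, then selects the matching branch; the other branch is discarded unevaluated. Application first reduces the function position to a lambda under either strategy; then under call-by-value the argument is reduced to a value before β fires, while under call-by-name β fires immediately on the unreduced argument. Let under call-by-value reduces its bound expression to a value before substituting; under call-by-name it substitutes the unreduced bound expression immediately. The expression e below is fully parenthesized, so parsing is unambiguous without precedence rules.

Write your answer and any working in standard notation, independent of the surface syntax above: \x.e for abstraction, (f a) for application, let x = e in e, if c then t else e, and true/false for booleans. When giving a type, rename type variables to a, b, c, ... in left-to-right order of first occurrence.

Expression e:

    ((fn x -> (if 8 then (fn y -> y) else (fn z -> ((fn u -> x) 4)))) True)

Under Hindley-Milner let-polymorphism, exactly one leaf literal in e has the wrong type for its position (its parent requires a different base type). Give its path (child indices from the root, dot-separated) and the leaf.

Answer: 0.0.0 : 8

Working:
  unify Int ~ Bool
  FAIL: mismatch Int ~ Bool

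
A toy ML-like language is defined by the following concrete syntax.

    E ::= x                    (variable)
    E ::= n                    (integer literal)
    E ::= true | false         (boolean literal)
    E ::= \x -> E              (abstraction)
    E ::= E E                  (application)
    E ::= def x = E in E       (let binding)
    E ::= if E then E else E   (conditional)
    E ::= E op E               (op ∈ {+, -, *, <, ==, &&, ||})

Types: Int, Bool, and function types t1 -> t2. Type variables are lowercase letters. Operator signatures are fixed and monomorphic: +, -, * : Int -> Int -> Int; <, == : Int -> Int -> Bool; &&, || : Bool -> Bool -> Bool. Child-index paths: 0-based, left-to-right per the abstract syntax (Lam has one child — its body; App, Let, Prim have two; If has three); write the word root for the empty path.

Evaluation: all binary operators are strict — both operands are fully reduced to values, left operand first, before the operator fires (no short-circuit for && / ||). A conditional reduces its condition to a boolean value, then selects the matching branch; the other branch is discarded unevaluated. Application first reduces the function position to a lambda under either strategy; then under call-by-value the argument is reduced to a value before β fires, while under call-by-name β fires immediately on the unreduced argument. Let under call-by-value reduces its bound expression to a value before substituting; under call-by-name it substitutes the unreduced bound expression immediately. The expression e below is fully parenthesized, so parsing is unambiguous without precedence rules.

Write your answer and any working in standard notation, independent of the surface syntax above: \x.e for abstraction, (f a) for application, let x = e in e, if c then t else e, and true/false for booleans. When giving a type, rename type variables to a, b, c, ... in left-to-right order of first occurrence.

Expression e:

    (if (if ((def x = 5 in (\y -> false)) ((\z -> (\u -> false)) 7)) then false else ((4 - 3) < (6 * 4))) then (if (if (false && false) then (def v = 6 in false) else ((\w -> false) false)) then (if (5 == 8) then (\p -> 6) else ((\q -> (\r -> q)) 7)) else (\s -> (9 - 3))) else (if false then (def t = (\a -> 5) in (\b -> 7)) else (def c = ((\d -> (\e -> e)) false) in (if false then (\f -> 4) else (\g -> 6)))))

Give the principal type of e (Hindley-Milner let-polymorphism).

Answer: a -> Int

Trace:
let x : Int
\y._ : a -> Bool
\u._ : c -> Bool
\z._ : b -> c -> Bool
  unify b -> c -> Bool ~ Int -> d
  unify b ~ Int
  unify c -> Bool ~ d
_ _ : c -> Bool
  unify a -> Bool ~ (c -> Bool) -> e
  unify a ~ c -> Bool
  unify Bool ~ e
_ _ : Bool
  unify Bool ~ Bool
  unify Int ~ Int
  unify Int ~ Int
  unify Int ~ Int
  unify Int ~ Int
  unify Int ~ Int
  unify Int ~ Int
  unify Bool ~ Bool
  unify Bool ~ Bool
  unify Bool ~ Bool
  unify Bool ~ Bool
  unify Bool ~ Bool
let v : Int
\w._ : f -> Bool
  unify f -> Bool ~ Bool -> g
  unify f ~ Bool
  unify Bool ~ g
_ _ : Bool
  unify Bool ~ Bool
  unify Bool ~ Bool
  unify Int ~ Int
  unify Int ~ Int
  unify Bool ~ Bool
\p._ : h -> Int
q : i
\r._ : j -> i
\q._ : i -> j -> i
  unify i -> j -> i ~ Int -> k
  unify i ~ Int
  unify j -> Int ~ k
_ _ : j -> Int
  unify h -> Int ~ j -> Int
  unify h ~ j
  unify Int ~ Int
  unify Int ~ Int
  unify Int ~ Int
\s._ : l -> Int
  unify j -> Int ~ l -> Int
  unify j ~ l
  unify Int ~ Int
  unify Bool ~ Bool
\a._ : m -> Int
let t : forall. m -> Int
\b._ : n -> Int
e : p
\e._ : p -> p
\d._ : o -> p -> p
  unify o -> p -> p ~ Bool -> q
  unify o ~ Bool
  unify p -> p ~ q
_ _ : p -> p
let c : forall. p -> p
  unify Bool ~ Bool
\f._ : r -> Int
\g._ : s -> Int
  unify r -> Int ~ s -> Int
  unify r ~ s
  unify Int ~ Int
  unify n -> Int ~ s -> Int
  unify n ~ s
  unify Int ~ Int
  unify l -> Int ~ s -> Int
  unify l ~ s
  unify Int ~ Int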